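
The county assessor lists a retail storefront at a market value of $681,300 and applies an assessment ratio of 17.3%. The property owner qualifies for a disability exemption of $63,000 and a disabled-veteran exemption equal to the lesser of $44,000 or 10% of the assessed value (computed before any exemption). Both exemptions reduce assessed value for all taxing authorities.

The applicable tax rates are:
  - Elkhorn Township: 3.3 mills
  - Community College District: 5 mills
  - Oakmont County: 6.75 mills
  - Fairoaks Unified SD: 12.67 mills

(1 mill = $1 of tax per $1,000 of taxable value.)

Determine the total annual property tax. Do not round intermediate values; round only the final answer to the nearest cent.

Assessed value = $681,300 × 0.173 = $117,864.9
Disabled-veteran exemption = min($44,000, 10% × $117,864.9) = min($44,000, $11,786.49) = $11,786.49 (percentage binds)
Taxable value = $117,864.9 − $63,000 − $11,786.49 = $43,078.41
Elkhorn Township: $43,078.41 × 0.0033 = $142.158753
Community College District: $43,078.41 × 0.005 = $215.39205
Oakmont County: $43,078.41 × 0.00675 = $290.7792675
Fairoaks Unified SD: $43,078.41 × 0.01267 = $545.8034547
Total = $1,194.1335252

$1,194.13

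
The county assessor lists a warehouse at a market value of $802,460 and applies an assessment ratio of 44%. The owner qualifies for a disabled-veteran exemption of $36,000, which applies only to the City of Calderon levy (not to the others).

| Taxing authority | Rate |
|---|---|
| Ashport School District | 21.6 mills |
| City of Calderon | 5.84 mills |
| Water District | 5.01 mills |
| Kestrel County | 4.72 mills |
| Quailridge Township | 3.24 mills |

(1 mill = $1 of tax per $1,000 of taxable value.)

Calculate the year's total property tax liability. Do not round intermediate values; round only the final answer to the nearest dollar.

$14,058

Assessed value = $802,460 × 0.44 = $353,082.4
Ashport School District: $353,082.4 × 0.0216 = $7,626.57984
City of Calderon: ($353,082.4 − $36,000) × 0.00584 = $317,082.4 × 0.00584 = $1,851.761216
Water District: $353,082.4 × 0.00501 = $1,768.942824
Kestrel County: $353,082.4 × 0.00472 = $1,666.548928
Quailridge Township: $353,082.4 × 0.00324 = $1,143.986976
Total = $14,057.819784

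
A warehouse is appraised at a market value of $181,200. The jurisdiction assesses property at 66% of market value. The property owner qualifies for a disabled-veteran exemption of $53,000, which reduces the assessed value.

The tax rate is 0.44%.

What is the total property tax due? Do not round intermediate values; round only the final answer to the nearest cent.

$293.00

Assessed value = $181,200 × 0.66 = $119,592
Taxable value = $119,592 − $53,000 = $66,592
Tax = $66,592 × 0.0044 = $293.0048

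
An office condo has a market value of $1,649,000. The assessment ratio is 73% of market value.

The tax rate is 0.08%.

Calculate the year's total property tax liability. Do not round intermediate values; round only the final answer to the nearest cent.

Assessed value = $1,649,000 × 0.73 = $1,203,770
Tax = $1,203,770 × 0.0008 = $963.016

$963.02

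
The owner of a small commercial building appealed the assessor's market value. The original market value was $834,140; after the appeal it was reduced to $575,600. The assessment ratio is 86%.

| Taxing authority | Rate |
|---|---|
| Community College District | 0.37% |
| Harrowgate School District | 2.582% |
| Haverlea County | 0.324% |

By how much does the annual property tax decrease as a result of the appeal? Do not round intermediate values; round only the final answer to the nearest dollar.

Old assessed value = $834,140 × 0.86 = $717,360.4
New assessed value = $575,600 × 0.86 = $495,016
Combined rate = 0.0037 + 0.02582 + 0.00324 = 0.03276
Old tax = $717,360.4 × 0.03276 = $23,500.726704
New tax = $495,016 × 0.03276 = $16,216.72416
Reduction = $23,500.726704 − $16,216.72416 = $7,284.002544

$7,284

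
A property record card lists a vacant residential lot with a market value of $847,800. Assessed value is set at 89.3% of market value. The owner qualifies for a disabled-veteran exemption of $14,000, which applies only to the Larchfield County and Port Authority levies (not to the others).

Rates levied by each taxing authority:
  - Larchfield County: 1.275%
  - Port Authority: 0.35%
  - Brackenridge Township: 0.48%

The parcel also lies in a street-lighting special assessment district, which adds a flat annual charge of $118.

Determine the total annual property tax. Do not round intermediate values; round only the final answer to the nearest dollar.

Assessed value = $847,800 × 0.893 = $757,085.4
Larchfield County: ($757,085.4 − $14,000) × 0.01275 = $743,085.4 × 0.01275 = $9,474.33885
Port Authority: ($757,085.4 − $14,000) × 0.0035 = $743,085.4 × 0.0035 = $2,600.7989
Brackenridge Township: $757,085.4 × 0.0048 = $3,634.00992
Levies subtotal = $15,709.14767
Total = $15,709.14767 + $118 = $15,827.14767

$15,827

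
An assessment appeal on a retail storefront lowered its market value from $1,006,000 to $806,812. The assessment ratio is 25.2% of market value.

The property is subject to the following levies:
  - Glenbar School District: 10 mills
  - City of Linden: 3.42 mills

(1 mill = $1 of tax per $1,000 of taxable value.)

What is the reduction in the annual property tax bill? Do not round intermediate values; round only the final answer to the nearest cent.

Old assessed value = $1,006,000 × 0.252 = $253,512
New assessed value = $806,812 × 0.252 = $203,316.624
Combined rate = 0.01 + 0.00342 = 0.01342
Old tax = $253,512 × 0.01342 = $3,402.13104
New tax = $203,316.624 × 0.01342 = $2,728.50909408
Reduction = $3,402.13104 − $2,728.50909408 = $673.62194592

$673.62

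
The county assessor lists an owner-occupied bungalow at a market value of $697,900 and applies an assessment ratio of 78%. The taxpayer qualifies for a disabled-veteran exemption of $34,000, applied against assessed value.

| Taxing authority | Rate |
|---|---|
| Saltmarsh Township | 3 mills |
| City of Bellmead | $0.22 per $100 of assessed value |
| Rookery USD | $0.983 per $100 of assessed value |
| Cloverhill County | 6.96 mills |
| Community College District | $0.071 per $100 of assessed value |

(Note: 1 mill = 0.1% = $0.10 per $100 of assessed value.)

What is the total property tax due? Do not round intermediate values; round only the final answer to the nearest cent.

$11,585.22

Assessed value = $697,900 × 0.78 = $544,362
Taxable value = $544,362 − $34,000 = $510,362
Saltmarsh Township: $510,362 × 0.003 = $1,531.086
City of Bellmead: $510,362 × 0.0022 = $1,122.7964
Rookery USD: $510,362 × 0.00983 = $5,016.85846
Cloverhill County: $510,362 × 0.00696 = $3,552.11952
Community College District: $510,362 × 0.00071 = $362.35702
Total = $11,585.2174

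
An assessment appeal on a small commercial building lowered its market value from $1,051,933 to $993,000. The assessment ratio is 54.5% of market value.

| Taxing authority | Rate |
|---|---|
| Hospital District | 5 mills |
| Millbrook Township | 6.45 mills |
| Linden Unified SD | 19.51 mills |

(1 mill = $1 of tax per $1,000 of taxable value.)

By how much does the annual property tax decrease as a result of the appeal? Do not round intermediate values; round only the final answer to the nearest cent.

$994.39

Old assessed value = $1,051,933 × 0.545 = $573,303.485
New assessed value = $993,000 × 0.545 = $541,185
Combined rate = 0.005 + 0.00645 + 0.01951 = 0.03096
Old tax = $573,303.485 × 0.03096 = $17,749.4758956
New tax = $541,185 × 0.03096 = $16,755.0876
Reduction = $17,749.4758956 − $16,755.0876 = $994.3882956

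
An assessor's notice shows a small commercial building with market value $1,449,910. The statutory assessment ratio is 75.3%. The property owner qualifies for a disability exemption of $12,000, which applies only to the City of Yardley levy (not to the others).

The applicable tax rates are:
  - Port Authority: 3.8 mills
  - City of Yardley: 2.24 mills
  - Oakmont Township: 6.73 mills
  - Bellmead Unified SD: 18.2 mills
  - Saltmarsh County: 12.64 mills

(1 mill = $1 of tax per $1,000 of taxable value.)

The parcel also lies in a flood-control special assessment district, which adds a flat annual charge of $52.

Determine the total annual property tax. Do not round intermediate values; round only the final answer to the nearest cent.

$47,637.74

Assessed value = $1,449,910 × 0.753 = $1,091,782.23
Port Authority: $1,091,782.23 × 0.0038 = $4,148.772474
City of Yardley: ($1,091,782.23 − $12,000) × 0.00224 = $1,079,782.23 × 0.00224 = $2,418.7121952
Oakmont Township: $1,091,782.23 × 0.00673 = $7,347.6944079
Bellmead Unified SD: $1,091,782.23 × 0.0182 = $19,870.436586
Saltmarsh County: $1,091,782.23 × 0.01264 = $13,800.1273872
Levies subtotal = $47,585.7430503
Total = $47,585.7430503 + $52 = $47,637.7430503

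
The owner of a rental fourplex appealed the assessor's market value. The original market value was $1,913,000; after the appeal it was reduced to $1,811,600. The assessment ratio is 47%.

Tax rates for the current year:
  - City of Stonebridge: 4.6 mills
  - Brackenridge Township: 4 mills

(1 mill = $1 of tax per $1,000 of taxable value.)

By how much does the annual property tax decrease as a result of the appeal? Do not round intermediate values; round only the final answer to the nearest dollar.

Old assessed value = $1,913,000 × 0.47 = $899,110
New assessed value = $1,811,600 × 0.47 = $851,452
Combined rate = 0.0046 + 0.004 = 0.0086
Old tax = $899,110 × 0.0086 = $7,732.346
New tax = $851,452 × 0.0086 = $7,322.4872
Reduction = $7,732.346 − $7,322.4872 = $409.8588

$410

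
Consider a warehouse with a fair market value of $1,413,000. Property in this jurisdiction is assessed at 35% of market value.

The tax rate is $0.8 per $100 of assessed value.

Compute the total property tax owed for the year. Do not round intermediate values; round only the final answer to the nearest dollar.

$3,956

Assessed value = $1,413,000 × 0.35 = $494,550
Tax = $494,550 × 0.008 = $3,956.4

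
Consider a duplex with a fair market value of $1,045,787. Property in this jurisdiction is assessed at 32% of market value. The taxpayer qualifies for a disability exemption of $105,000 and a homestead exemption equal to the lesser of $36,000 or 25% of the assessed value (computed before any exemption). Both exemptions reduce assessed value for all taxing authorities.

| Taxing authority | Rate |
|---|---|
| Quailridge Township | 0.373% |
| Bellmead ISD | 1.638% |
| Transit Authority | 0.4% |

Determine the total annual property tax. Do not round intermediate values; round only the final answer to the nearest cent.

Assessed value = $1,045,787 × 0.32 = $334,651.84
Homestead exemption = min($36,000, 25% × $334,651.84) = min($36,000, $83,662.96) = $36,000 (dollar cap binds)
Taxable value = $334,651.84 − $105,000 − $36,000 = $193,651.84
Quailridge Township: $193,651.84 × 0.00373 = $722.3213632
Bellmead ISD: $193,651.84 × 0.01638 = $3,172.0171392
Transit Authority: $193,651.84 × 0.004 = $774.60736
Total = $4,668.9458624

$4,668.95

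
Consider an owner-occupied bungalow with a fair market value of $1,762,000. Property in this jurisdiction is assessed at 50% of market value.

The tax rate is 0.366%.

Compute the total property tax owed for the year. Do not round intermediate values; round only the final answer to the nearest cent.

Assessed value = $1,762,000 × 0.5 = $881,000
Tax = $881,000 × 0.00366 = $3,224.46

$3,224.46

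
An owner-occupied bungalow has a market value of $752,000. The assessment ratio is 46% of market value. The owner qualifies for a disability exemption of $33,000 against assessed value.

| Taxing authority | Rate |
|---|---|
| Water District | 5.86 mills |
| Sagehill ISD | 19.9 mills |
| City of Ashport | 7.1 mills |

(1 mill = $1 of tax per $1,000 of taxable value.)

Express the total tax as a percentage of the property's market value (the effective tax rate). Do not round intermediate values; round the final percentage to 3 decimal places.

1.367%

Assessed value = $752,000 × 0.46 = $345,920
Taxable value = $345,920 − $33,000 = $312,920
Water District: $312,920 × 0.00586 = $1,833.7112
Sagehill ISD: $312,920 × 0.0199 = $6,227.108
City of Ashport: $312,920 × 0.0071 = $2,221.732
Total tax = $10,282.5512
Effective rate = $10,282.5512 ÷ $752,000 = 1.367% of market value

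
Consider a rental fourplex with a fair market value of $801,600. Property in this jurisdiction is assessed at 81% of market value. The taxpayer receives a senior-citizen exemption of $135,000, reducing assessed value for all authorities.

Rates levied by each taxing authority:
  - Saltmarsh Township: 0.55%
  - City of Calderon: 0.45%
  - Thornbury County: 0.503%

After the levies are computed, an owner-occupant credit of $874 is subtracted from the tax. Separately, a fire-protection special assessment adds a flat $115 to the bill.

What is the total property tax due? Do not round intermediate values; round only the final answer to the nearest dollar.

Assessed value = $801,600 × 0.81 = $649,296
Taxable value = $649,296 − $135,000 = $514,296
Saltmarsh Township: $514,296 × 0.0055 = $2,828.628
City of Calderon: $514,296 × 0.0045 = $2,314.332
Thornbury County: $514,296 × 0.00503 = $2,586.90888
Levies subtotal = $7,729.86888
After credit = $7,729.86888 − $874 = $6,855.86888
Total = $6,855.86888 + $115 = $6,970.86888

$6,971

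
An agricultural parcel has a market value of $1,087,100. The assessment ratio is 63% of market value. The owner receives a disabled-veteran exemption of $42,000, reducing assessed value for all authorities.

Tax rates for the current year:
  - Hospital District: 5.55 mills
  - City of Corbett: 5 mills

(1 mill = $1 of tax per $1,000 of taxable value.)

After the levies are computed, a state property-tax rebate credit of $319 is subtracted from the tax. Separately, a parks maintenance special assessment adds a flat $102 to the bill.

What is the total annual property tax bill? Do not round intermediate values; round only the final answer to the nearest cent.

$6,565.31

Assessed value = $1,087,100 × 0.63 = $684,873
Taxable value = $684,873 − $42,000 = $642,873
Hospital District: $642,873 × 0.00555 = $3,567.94515
City of Corbett: $642,873 × 0.005 = $3,214.365
Levies subtotal = $6,782.31015
After credit = $6,782.31015 − $319 = $6,463.31015
Total = $6,463.31015 + $102 = $6,565.31015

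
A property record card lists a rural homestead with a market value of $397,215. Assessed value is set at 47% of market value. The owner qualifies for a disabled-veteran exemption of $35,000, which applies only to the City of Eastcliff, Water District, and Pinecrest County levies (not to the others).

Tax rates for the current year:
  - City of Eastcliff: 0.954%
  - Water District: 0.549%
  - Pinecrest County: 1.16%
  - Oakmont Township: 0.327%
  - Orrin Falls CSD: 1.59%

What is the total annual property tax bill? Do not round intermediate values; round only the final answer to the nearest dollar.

$7,618

Assessed value = $397,215 × 0.47 = $186,691.05
City of Eastcliff: ($186,691.05 − $35,000) × 0.00954 = $151,691.05 × 0.00954 = $1,447.132617
Water District: ($186,691.05 − $35,000) × 0.00549 = $151,691.05 × 0.00549 = $832.7838645
Pinecrest County: ($186,691.05 − $35,000) × 0.0116 = $151,691.05 × 0.0116 = $1,759.61618
Oakmont Township: $186,691.05 × 0.00327 = $610.4797335
Orrin Falls CSD: $186,691.05 × 0.0159 = $2,968.387695
Total = $7,618.40009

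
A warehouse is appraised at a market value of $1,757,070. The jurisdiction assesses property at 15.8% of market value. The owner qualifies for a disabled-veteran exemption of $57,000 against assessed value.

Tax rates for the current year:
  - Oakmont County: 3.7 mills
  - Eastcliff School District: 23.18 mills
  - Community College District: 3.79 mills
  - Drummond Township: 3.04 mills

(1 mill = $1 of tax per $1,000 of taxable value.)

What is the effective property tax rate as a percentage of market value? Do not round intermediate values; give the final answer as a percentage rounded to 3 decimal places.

Assessed value = $1,757,070 × 0.158 = $277,617.06
Taxable value = $277,617.06 − $57,000 = $220,617.06
Oakmont County: $220,617.06 × 0.0037 = $816.283122
Eastcliff School District: $220,617.06 × 0.02318 = $5,113.9034508
Community College District: $220,617.06 × 0.00379 = $836.1386574
Drummond Township: $220,617.06 × 0.00304 = $670.6758624
Total tax = $7,437.0010926
Effective rate = $7,437.0010926 ÷ $1,757,070 = 0.423% of market value

0.423%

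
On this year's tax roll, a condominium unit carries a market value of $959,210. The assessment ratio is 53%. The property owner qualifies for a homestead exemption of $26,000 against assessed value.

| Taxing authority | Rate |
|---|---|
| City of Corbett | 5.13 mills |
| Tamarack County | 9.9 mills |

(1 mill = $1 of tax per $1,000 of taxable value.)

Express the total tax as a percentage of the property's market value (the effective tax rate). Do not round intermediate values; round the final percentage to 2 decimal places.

0.76%

Assessed value = $959,210 × 0.53 = $508,381.3
Taxable value = $508,381.3 − $26,000 = $482,381.3
City of Corbett: $482,381.3 × 0.00513 = $2,474.616069
Tamarack County: $482,381.3 × 0.0099 = $4,775.57487
Total tax = $7,250.190939
Effective rate = $7,250.190939 ÷ $959,210 = 0.76% of market value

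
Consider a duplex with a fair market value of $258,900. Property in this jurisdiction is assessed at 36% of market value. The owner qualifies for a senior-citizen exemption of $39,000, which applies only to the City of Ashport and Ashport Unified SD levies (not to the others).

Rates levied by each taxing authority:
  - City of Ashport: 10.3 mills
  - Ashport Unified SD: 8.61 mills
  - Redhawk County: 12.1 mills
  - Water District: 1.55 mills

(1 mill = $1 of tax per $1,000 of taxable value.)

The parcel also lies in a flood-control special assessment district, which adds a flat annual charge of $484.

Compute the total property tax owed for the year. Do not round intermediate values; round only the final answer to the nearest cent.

$2,781.23

Assessed value = $258,900 × 0.36 = $93,204
City of Ashport: ($93,204 − $39,000) × 0.0103 = $54,204 × 0.0103 = $558.3012
Ashport Unified SD: ($93,204 − $39,000) × 0.00861 = $54,204 × 0.00861 = $466.69644
Redhawk County: $93,204 × 0.0121 = $1,127.7684
Water District: $93,204 × 0.00155 = $144.4662
Levies subtotal = $2,297.23224
Total = $2,297.23224 + $484 = $2,781.23224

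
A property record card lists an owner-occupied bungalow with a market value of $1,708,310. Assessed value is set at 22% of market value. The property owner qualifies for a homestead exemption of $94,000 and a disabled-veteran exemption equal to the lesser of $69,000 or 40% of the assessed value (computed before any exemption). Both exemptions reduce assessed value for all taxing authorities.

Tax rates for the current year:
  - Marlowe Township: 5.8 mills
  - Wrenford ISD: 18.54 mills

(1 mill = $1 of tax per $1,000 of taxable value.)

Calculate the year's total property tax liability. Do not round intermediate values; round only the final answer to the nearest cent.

Assessed value = $1,708,310 × 0.22 = $375,828.2
Disabled-veteran exemption = min($69,000, 40% × $375,828.2) = min($69,000, $150,331.28) = $69,000 (dollar cap binds)
Taxable value = $375,828.2 − $94,000 − $69,000 = $212,828.2
Marlowe Township: $212,828.2 × 0.0058 = $1,234.40356
Wrenford ISD: $212,828.2 × 0.01854 = $3,945.834828
Total = $5,180.238388

$5,180.24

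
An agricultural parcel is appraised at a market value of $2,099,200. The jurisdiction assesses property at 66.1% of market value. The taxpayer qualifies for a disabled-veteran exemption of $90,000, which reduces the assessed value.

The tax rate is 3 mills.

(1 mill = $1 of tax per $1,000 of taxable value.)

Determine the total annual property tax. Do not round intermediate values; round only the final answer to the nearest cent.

$3,892.71

Assessed value = $2,099,200 × 0.661 = $1,387,571.2
Taxable value = $1,387,571.2 − $90,000 = $1,297,571.2
Tax = $1,297,571.2 × 0.003 = $3,892.7136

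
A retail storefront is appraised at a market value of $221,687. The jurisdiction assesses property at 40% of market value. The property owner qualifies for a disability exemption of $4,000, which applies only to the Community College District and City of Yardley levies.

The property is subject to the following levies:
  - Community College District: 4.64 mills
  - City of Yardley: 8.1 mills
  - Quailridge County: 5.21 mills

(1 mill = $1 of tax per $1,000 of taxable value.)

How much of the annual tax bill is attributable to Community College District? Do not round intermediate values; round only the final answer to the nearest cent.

Assessed value = $221,687 × 0.4 = $88,674.8
Community College District taxable value = $88,674.8 − $4,000 = $84,674.8
Community College District levy = $84,674.8 × 0.00464 = $392.891072

$392.89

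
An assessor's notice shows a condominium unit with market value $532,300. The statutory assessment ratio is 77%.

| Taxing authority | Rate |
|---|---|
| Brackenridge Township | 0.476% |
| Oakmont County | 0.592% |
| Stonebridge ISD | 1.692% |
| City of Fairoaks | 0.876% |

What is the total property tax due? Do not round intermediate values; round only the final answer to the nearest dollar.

Assessed value = $532,300 × 0.77 = $409,871
Brackenridge Township: $409,871 × 0.00476 = $1,950.98596
Oakmont County: $409,871 × 0.00592 = $2,426.43632
Stonebridge ISD: $409,871 × 0.01692 = $6,935.01732
City of Fairoaks: $409,871 × 0.00876 = $3,590.46996
Total = $1,950.98596 + $2,426.43632 + $6,935.01732 + $3,590.46996 = $14,902.90956

$14,903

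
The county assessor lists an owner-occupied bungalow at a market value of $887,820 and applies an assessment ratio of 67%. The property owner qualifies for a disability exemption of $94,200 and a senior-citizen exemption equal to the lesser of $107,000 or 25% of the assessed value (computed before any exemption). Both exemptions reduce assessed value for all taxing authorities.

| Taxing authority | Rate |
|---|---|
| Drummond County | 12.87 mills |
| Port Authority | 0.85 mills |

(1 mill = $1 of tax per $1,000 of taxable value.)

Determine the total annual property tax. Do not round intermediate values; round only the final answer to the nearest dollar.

Assessed value = $887,820 × 0.67 = $594,839.4
Senior-citizen exemption = min($107,000, 25% × $594,839.4) = min($107,000, $148,709.85) = $107,000 (dollar cap binds)
Taxable value = $594,839.4 − $94,200 − $107,000 = $393,639.4
Drummond County: $393,639.4 × 0.01287 = $5,066.139078
Port Authority: $393,639.4 × 0.00085 = $334.59349
Total = $5,400.732568

$5,401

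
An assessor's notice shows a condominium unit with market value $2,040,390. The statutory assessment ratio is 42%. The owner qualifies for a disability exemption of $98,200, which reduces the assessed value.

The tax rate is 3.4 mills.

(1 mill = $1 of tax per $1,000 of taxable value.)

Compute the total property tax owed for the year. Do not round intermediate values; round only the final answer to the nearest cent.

$2,579.80

Assessed value = $2,040,390 × 0.42 = $856,963.8
Taxable value = $856,963.8 − $98,200 = $758,763.8
Tax = $758,763.8 × 0.0034 = $2,579.79692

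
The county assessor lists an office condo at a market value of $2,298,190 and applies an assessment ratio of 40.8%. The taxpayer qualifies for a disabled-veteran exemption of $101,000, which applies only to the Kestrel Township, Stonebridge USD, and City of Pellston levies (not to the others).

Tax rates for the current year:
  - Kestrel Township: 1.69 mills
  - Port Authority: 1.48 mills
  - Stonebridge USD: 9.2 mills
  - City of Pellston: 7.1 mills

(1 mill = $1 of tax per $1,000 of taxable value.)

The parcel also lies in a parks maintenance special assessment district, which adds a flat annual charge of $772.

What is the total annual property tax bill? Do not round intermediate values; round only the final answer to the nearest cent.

$17,211.28

Assessed value = $2,298,190 × 0.408 = $937,661.52
Kestrel Township: ($937,661.52 − $101,000) × 0.00169 = $836,661.52 × 0.00169 = $1,413.9579688
Port Authority: $937,661.52 × 0.00148 = $1,387.7390496
Stonebridge USD: ($937,661.52 − $101,000) × 0.0092 = $836,661.52 × 0.0092 = $7,697.285984
City of Pellston: ($937,661.52 − $101,000) × 0.0071 = $836,661.52 × 0.0071 = $5,940.296792
Levies subtotal = $16,439.2797944
Total = $16,439.2797944 + $772 = $17,211.2797944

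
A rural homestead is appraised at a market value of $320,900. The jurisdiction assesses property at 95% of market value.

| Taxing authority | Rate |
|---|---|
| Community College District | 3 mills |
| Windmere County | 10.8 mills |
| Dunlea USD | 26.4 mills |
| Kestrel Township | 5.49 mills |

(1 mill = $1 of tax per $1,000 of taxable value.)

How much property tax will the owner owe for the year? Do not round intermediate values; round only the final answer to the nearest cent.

Assessed value = $320,900 × 0.95 = $304,855
Community College District: $304,855 × 0.003 = $914.565
Windmere County: $304,855 × 0.0108 = $3,292.434
Dunlea USD: $304,855 × 0.0264 = $8,048.172
Kestrel Township: $304,855 × 0.00549 = $1,673.65395
Total = $914.565 + $3,292.434 + $8,048.172 + $1,673.65395 = $13,928.82495

$13,928.82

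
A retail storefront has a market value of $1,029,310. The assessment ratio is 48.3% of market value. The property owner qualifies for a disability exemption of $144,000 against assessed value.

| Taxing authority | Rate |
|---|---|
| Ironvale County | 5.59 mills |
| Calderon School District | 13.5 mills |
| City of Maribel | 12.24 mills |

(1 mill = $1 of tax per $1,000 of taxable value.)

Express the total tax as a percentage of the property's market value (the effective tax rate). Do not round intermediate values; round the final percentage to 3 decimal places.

1.075%

Assessed value = $1,029,310 × 0.483 = $497,156.73
Taxable value = $497,156.73 − $144,000 = $353,156.73
Ironvale County: $353,156.73 × 0.00559 = $1,974.1461207
Calderon School District: $353,156.73 × 0.0135 = $4,767.615855
City of Maribel: $353,156.73 × 0.01224 = $4,322.6383752
Total tax = $11,064.4003509
Effective rate = $11,064.4003509 ÷ $1,029,310 = 1.075% of market value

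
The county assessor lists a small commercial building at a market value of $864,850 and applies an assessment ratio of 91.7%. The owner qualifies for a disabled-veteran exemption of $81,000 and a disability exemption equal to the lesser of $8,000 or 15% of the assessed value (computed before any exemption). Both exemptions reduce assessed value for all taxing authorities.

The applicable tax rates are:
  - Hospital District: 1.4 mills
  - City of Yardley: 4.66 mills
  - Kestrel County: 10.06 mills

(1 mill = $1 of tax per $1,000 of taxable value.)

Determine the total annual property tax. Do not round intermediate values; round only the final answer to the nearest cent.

$11,349.57

Assessed value = $864,850 × 0.917 = $793,067.45
Disability exemption = min($8,000, 15% × $793,067.45) = min($8,000, $118,960.1175) = $8,000 (dollar cap binds)
Taxable value = $793,067.45 − $81,000 − $8,000 = $704,067.45
Hospital District: $704,067.45 × 0.0014 = $985.69443
City of Yardley: $704,067.45 × 0.00466 = $3,280.954317
Kestrel County: $704,067.45 × 0.01006 = $7,082.918547
Total = $11,349.567294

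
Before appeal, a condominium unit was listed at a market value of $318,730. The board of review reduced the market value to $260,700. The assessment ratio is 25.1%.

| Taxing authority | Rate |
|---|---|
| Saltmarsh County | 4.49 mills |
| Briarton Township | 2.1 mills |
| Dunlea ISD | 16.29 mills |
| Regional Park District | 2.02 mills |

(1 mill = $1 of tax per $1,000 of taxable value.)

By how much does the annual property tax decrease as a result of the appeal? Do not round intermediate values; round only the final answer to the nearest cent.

$362.68

Old assessed value = $318,730 × 0.251 = $80,001.23
New assessed value = $260,700 × 0.251 = $65,435.7
Combined rate = 0.00449 + 0.0021 + 0.01629 + 0.00202 = 0.0249
Old tax = $80,001.23 × 0.0249 = $1,992.030627
New tax = $65,435.7 × 0.0249 = $1,629.34893
Reduction = $1,992.030627 − $1,629.34893 = $362.681697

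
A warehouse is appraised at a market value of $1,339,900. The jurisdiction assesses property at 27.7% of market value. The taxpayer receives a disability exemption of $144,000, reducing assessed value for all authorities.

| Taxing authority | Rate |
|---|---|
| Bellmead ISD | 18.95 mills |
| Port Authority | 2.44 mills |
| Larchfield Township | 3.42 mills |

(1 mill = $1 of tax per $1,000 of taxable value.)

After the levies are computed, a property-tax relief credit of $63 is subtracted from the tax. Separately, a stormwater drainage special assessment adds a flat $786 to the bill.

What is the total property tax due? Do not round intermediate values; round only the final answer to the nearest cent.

Assessed value = $1,339,900 × 0.277 = $371,152.3
Taxable value = $371,152.3 − $144,000 = $227,152.3
Bellmead ISD: $227,152.3 × 0.01895 = $4,304.536085
Port Authority: $227,152.3 × 0.00244 = $554.251612
Larchfield Township: $227,152.3 × 0.00342 = $776.860866
Levies subtotal = $5,635.648563
After credit = $5,635.648563 − $63 = $5,572.648563
Total = $5,572.648563 + $786 = $6,358.648563

$6,358.65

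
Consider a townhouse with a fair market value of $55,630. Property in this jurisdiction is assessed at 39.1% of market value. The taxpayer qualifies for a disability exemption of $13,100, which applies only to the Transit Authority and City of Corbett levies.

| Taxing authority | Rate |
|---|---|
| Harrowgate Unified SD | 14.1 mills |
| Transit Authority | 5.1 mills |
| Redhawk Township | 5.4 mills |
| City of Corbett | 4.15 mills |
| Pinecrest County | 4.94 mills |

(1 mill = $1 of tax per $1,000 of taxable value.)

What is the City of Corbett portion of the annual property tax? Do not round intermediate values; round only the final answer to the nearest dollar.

$36

Assessed value = $55,630 × 0.391 = $21,751.33
City of Corbett taxable value = $21,751.33 − $13,100 = $8,651.33
City of Corbett levy = $8,651.33 × 0.00415 = $35.9030195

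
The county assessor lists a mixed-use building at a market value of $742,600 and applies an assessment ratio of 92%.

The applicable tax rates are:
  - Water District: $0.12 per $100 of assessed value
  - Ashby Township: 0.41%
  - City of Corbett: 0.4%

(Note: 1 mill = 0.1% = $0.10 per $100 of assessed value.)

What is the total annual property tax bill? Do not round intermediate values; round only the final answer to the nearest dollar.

$6,354

Assessed value = $742,600 × 0.92 = $683,192
Water District: $683,192 × 0.0012 = $819.8304
Ashby Township: $683,192 × 0.0041 = $2,801.0872
City of Corbett: $683,192 × 0.004 = $2,732.768
Total = $6,353.6856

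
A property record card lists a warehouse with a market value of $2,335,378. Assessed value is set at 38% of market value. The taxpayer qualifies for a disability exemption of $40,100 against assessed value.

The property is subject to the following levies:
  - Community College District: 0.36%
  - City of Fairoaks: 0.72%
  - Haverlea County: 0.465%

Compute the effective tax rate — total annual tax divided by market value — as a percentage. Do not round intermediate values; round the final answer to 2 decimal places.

0.56%

Assessed value = $2,335,378 × 0.38 = $887,443.64
Taxable value = $887,443.64 − $40,100 = $847,343.64
Community College District: $847,343.64 × 0.0036 = $3,050.437104
City of Fairoaks: $847,343.64 × 0.0072 = $6,100.874208
Haverlea County: $847,343.64 × 0.00465 = $3,940.147926
Total tax = $13,091.459238
Effective rate = $13,091.459238 ÷ $2,335,378 = 0.56% of market value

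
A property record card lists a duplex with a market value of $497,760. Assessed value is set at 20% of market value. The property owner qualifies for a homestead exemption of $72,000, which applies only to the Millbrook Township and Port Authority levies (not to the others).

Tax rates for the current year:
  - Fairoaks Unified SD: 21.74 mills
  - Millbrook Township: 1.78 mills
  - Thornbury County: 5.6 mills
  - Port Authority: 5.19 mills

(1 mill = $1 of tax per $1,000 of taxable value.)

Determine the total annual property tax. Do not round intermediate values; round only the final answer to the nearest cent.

$2,913.79

Assessed value = $497,760 × 0.2 = $99,552
Fairoaks Unified SD: $99,552 × 0.02174 = $2,164.26048
Millbrook Township: ($99,552 − $72,000) × 0.00178 = $27,552 × 0.00178 = $49.04256
Thornbury County: $99,552 × 0.0056 = $557.4912
Port Authority: ($99,552 − $72,000) × 0.00519 = $27,552 × 0.00519 = $142.99488
Total = $2,913.78912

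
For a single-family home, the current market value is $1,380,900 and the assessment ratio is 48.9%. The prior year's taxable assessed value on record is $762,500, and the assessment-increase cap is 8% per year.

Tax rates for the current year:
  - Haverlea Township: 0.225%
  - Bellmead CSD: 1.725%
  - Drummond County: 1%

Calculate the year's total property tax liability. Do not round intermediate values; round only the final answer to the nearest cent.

$19,920.17

Uncapped assessed value = $1,380,900 × 0.489 = $675,260.1
Cap limit = $762,500 × 1.08 = $823,500
Taxable assessed value = min($675,260.1, $823,500) = $675,260.1 (cap does not bind)
Haverlea Township: $675,260.1 × 0.00225 = $1,519.335225
Bellmead CSD: $675,260.1 × 0.01725 = $11,648.236725
Drummond County: $675,260.1 × 0.01 = $6,752.601
Total = $19,920.17295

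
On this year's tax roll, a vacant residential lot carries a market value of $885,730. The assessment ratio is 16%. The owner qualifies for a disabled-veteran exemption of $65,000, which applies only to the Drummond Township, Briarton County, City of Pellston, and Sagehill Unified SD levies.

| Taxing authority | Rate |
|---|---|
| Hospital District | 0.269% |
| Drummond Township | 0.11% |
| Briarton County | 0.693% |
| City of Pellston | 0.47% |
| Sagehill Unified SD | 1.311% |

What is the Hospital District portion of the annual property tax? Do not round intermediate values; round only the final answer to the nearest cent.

$381.22

Assessed value = $885,730 × 0.16 = $141,716.8
Hospital District taxable value = $141,716.8 (exemption does not apply)
Hospital District levy = $141,716.8 × 0.00269 = $381.218192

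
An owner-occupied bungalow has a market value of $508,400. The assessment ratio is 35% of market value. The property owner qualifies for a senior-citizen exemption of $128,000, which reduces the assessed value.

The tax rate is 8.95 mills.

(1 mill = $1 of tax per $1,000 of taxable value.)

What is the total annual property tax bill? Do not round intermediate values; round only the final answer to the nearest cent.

$446.96

Assessed value = $508,400 × 0.35 = $177,940
Taxable value = $177,940 − $128,000 = $49,940
Tax = $49,940 × 0.00895 = $446.963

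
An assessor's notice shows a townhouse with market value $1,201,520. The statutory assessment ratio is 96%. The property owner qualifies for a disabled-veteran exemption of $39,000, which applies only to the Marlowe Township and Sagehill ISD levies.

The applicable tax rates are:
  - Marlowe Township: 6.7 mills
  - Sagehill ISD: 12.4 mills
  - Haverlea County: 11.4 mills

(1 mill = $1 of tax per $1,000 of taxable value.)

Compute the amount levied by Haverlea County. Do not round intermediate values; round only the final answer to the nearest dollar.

$13,149

Assessed value = $1,201,520 × 0.96 = $1,153,459.2
Haverlea County taxable value = $1,153,459.2 (exemption does not apply)
Haverlea County levy = $1,153,459.2 × 0.0114 = $13,149.43488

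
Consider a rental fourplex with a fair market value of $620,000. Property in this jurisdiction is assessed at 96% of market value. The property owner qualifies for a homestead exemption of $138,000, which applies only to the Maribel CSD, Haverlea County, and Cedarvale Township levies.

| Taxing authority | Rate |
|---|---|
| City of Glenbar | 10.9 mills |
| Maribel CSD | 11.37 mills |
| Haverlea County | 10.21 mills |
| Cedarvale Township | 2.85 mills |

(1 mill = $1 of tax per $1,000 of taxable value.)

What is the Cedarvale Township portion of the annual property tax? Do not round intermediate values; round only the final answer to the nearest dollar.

$1,303

Assessed value = $620,000 × 0.96 = $595,200
Cedarvale Township taxable value = $595,200 − $138,000 = $457,200
Cedarvale Township levy = $457,200 × 0.00285 = $1,303.02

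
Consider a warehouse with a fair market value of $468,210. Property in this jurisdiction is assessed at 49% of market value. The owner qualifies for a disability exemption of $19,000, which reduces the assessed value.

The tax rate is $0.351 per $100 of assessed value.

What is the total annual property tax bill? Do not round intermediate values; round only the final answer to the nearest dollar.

Assessed value = $468,210 × 0.49 = $229,422.9
Taxable value = $229,422.9 − $19,000 = $210,422.9
Tax = $210,422.9 × 0.00351 = $738.584379

$739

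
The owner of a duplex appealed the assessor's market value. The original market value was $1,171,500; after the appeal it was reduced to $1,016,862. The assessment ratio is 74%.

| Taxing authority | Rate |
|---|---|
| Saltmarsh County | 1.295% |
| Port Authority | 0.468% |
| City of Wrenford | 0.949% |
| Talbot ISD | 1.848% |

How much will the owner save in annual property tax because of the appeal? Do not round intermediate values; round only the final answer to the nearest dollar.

$5,218

Old assessed value = $1,171,500 × 0.74 = $866,910
New assessed value = $1,016,862 × 0.74 = $752,477.88
Combined rate = 0.01295 + 0.00468 + 0.00949 + 0.01848 = 0.0456
Old tax = $866,910 × 0.0456 = $39,531.096
New tax = $752,477.88 × 0.0456 = $34,312.991328
Reduction = $39,531.096 − $34,312.991328 = $5,218.104672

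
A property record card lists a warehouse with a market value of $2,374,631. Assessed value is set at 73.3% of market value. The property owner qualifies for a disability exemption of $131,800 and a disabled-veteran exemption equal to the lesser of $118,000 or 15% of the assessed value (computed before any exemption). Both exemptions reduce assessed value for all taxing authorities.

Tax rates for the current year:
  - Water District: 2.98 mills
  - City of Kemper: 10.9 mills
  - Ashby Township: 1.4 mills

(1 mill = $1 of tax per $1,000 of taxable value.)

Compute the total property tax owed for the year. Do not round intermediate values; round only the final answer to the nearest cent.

Assessed value = $2,374,631 × 0.733 = $1,740,604.523
Disabled-veteran exemption = min($118,000, 15% × $1,740,604.523) = min($118,000, $261,090.67845) = $118,000 (dollar cap binds)
Taxable value = $1,740,604.523 − $131,800 − $118,000 = $1,490,804.523
Water District: $1,490,804.523 × 0.00298 = $4,442.59747854
City of Kemper: $1,490,804.523 × 0.0109 = $16,249.7693007
Ashby Township: $1,490,804.523 × 0.0014 = $2,087.1263322
Total = $22,779.49311144

$22,779.49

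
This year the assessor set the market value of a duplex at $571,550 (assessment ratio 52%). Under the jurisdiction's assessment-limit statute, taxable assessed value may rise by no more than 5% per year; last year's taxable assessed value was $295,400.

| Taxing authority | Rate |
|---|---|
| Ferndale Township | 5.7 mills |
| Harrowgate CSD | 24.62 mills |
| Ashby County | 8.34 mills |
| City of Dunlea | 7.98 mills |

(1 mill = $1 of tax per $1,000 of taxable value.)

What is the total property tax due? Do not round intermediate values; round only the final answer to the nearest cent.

Uncapped assessed value = $571,550 × 0.52 = $297,206
Cap limit = $295,400 × 1.05 = $310,170
Taxable assessed value = min($297,206, $310,170) = $297,206 (cap does not bind)
Ferndale Township: $297,206 × 0.0057 = $1,694.0742
Harrowgate CSD: $297,206 × 0.02462 = $7,317.21172
Ashby County: $297,206 × 0.00834 = $2,478.69804
City of Dunlea: $297,206 × 0.00798 = $2,371.70388
Total = $13,861.68784

$13,861.69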